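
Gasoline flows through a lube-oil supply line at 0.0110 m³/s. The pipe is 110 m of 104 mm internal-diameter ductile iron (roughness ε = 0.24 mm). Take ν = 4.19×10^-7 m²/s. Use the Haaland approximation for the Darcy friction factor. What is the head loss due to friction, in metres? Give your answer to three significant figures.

h_f ≈ 2.25 m

V = 4Q/(πD²) = 4·0.0110/(π·0.104²) = 1.295 m/s
Re = VD/ν = 1.295·0.104/4.19×10^-7 = 3.21×10^5 → turbulent
ε/D = 0.24/104 = 0.00231
Haaland: f = 0.02484
h_f = f(L/D)V²/(2g) = 0.02484·(110/0.104)·1.295²/(2·9.81) = 2.245 m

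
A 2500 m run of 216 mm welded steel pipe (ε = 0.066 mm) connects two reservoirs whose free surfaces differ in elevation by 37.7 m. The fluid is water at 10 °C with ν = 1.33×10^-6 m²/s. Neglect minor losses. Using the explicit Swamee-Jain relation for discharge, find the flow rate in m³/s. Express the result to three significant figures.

Swamee-Jain (Type II): Q = -0.965·√(gD⁵h_f/L)·ln[ε/(3.7D) + √(3.17ν²L/(gD³h_f))]
√(gD⁵h_f/L) = √(9.81·0.216⁵·37.7/2500) = 0.008340
ε/(3.7D) = 8.26×10^-5; √(3.17ν²L/(gD³h_f)) = 6.13×10^-5
Q = -0.965·0.008340·ln(1.439×10^-4) = 0.07120 m³/s
Check: V = 1.94 m/s, Re = 3.16×10^5, f = 0.01702, h_f = 37.9 m ≈ 37.7 m ✓

Q ≈ 0.0712 m³/s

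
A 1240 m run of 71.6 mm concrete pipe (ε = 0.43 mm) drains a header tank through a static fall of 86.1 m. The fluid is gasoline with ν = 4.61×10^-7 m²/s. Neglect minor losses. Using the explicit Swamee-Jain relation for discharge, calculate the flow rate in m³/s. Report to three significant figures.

Swamee-Jain (Type II): Q = -0.965·√(gD⁵h_f/L)·ln[ε/(3.7D) + √(3.17ν²L/(gD³h_f))]
√(gD⁵h_f/L) = √(9.81·0.0716⁵·86.1/1240) = 0.001132
ε/(3.7D) = 0.00162; √(3.17ν²L/(gD³h_f)) = 5.19×10^-5
Q = -0.965·0.001132·ln(0.001675) = 0.006983 m³/s
Check: V = 1.73 m/s, Re = 2.69×10^5, f = 0.03258, h_f = 86.5 m ≈ 86.1 m ✓

Q ≈ 0.00698 m³/s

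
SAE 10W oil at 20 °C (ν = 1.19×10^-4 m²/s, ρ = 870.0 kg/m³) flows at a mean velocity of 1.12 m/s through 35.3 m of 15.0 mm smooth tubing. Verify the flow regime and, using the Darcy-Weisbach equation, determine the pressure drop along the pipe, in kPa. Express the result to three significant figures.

Δp ≈ 582 kPa

Re = VD/ν = 1.12·0.01500/1.19×10^-4 = 141 → laminar (Re < 2300)
f = 64/Re = 0.4533
h_f = f(L/D)V²/(2g) = 0.4533·(35.3/0.01500)·1.12²/(2·9.81) = 68.21 m
Δp = ρg·h_f = 870.0·9.81·68.21 = 582.1 kPa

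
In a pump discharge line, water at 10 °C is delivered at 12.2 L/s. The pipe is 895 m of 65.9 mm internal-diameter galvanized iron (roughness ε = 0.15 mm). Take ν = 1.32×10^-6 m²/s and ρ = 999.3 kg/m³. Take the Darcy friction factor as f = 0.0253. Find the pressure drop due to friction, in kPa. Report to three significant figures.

V = 4Q/(πD²) = 4·0.0122/(π·0.0659²) = 3.577 m/s
h_f = f(L/D)V²/(2g) = 0.02530·(895/0.0659)·3.577²/(2·9.81) = 224.1 m
Δp = ρg·h_f = 999.3·9.81·224.1 = 2196 kPa

Δp ≈ 2200 kPa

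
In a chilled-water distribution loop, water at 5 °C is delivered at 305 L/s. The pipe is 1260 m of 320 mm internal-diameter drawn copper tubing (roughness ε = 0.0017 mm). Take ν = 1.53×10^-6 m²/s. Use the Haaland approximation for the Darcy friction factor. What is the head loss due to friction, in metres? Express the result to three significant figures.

h_f ≈ 35.0 m

V = 4Q/(πD²) = 4·0.305/(π·0.320²) = 3.792 m/s
Re = VD/ν = 3.792·0.320/1.53×10^-6 = 7.93×10^5 → turbulent
ε/D = 0.0017/320 = 5.31×10^-6
Haaland: f = 0.01213
h_f = f(L/D)V²/(2g) = 0.01213·(1260/0.320)·3.792²/(2·9.81) = 35.01 m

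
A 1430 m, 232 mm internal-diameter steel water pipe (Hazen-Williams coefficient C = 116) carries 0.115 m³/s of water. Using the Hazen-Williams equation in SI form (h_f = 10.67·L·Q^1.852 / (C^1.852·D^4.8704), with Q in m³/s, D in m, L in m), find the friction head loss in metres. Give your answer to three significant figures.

h_f ≈ 51.4 m

h_f = 10.67·1430·0.115^1.852 / (116^1.852·0.232^4.8704) = 51.39 m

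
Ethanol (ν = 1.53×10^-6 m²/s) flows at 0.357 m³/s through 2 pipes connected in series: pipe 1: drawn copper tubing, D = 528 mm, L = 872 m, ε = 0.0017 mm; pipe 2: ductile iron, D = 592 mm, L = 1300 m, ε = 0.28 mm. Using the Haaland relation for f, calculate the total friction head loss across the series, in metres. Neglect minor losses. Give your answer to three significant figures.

H ≈ 6.15 m

Pipe 1: V = 1.630 m/s, Re = 5.63×10^5, ε/D = 3.22×10^-6, f = 0.01283, h_1 = f(L/D)V²/2g = 2.871 m
Pipe 2: V = 1.297 m/s, Re = 5.02×10^5, ε/D = 4.73×10^-4, f = 0.01740, h_2 = f(L/D)V²/2g = 3.276 m
Series → Q common, losses add: H = Σh = 6.147 m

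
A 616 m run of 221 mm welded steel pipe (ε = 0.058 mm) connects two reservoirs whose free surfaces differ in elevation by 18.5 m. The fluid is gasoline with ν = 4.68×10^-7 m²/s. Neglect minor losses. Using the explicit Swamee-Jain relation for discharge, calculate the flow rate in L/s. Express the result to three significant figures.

Q ≈ 113 L/s

Swamee-Jain (Type II): Q = -0.965·√(gD⁵h_f/L)·ln[ε/(3.7D) + √(3.17ν²L/(gD³h_f))]
√(gD⁵h_f/L) = √(9.81·0.221⁵·18.5/616) = 0.01246
ε/(3.7D) = 7.09×10^-5; √(3.17ν²L/(gD³h_f)) = 1.48×10^-5
Q = -0.965·0.01246·ln(8.571×10^-5) = 0.1126 m³/s
Check: V = 2.94 m/s, Re = 1.39×10^6, f = 0.01520, h_f = 18.6 m ≈ 18.5 m ✓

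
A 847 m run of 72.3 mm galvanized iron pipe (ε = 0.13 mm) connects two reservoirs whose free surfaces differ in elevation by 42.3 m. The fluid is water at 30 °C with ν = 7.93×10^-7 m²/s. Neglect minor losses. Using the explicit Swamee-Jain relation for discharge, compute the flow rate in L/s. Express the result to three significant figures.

Q ≈ 7.06 L/s

Swamee-Jain (Type II): Q = -0.965·√(gD⁵h_f/L)·ln[ε/(3.7D) + √(3.17ν²L/(gD³h_f))]
√(gD⁵h_f/L) = √(9.81·0.0723⁵·42.3/847) = 9.838×10^-4
ε/(3.7D) = 4.86×10^-4; √(3.17ν²L/(gD³h_f)) = 1.04×10^-4
Q = -0.965·9.838×10^-4·ln(5.897×10^-4) = 0.007059 m³/s
Check: V = 1.72 m/s, Re = 1.57×10^5, f = 0.02416, h_f = 42.7 m ≈ 42.3 m ✓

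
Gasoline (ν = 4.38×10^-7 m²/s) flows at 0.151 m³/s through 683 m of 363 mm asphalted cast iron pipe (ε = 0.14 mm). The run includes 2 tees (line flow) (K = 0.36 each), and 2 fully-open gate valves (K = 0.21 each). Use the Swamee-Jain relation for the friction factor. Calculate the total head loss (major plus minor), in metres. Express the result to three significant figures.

V = 4Q/(πD²) = 1.459 m/s; V²/2g = 0.1085 m
Re = 1.21×10^6, ε/D = 3.86×10^-4 → f = 0.01637 (Swamee-Jain)
Major: h_f = f(L/D)·V²/2g = 0.01637·1882·0.1085 = 3.341 m
Minor: ΣK = 1.14; h_m = ΣK·V²/2g = 0.1237 m
Total H_L = 3.341 + 0.1237 = 3.465 m

H_L ≈ 3.47 m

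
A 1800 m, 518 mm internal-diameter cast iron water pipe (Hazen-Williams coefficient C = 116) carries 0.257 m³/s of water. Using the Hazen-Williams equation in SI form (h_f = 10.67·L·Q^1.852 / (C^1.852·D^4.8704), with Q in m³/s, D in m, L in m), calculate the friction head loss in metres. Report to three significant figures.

h_f ≈ 5.74 m

h_f = 10.67·1800·0.257^1.852 / (116^1.852·0.518^4.8704) = 5.736 m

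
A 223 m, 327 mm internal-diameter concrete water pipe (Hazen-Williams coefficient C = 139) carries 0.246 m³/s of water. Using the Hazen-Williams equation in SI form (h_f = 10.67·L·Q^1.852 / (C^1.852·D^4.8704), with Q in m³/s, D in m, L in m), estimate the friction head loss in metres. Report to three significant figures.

h_f ≈ 4.41 m

h_f = 10.67·223·0.246^1.852 / (139^1.852·0.327^4.8704) = 4.405 m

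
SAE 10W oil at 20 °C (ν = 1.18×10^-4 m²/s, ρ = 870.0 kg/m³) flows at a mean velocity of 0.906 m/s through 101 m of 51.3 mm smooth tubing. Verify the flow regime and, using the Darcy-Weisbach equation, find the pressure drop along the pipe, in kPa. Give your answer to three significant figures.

Re = VD/ν = 0.906·0.05130/1.18×10^-4 = 394 → laminar (Re < 2300)
f = 64/Re = 0.1625
h_f = f(L/D)V²/(2g) = 0.1625·(101/0.05130)·0.906²/(2·9.81) = 13.38 m
Δp = ρg·h_f = 870.0·9.81·13.38 = 114.2 kPa

Δp ≈ 114 kPa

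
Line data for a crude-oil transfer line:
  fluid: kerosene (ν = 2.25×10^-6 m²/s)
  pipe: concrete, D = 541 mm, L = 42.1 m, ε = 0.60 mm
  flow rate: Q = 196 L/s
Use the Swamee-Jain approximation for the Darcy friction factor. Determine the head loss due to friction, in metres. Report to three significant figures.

V = 4Q/(πD²) = 4·0.196/(π·0.541²) = 0.8527 m/s
Re = VD/ν = 0.8527·0.541/2.25×10^-6 = 2.05×10^5 → turbulent
ε/D = 0.60/541 = 0.00111
Swamee-Jain: f = 0.02158
h_f = f(L/D)V²/(2g) = 0.02158·(42.1/0.541)·0.8527²/(2·9.81) = 0.06223 m

h_f ≈ 0.0622 m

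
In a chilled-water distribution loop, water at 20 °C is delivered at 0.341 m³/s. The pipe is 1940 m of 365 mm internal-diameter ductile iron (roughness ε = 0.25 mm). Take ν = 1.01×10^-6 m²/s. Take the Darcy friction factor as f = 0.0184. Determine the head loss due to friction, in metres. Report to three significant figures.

h_f ≈ 52.9 m

V = 4Q/(πD²) = 4·0.341/(π·0.365²) = 3.259 m/s
h_f = f(L/D)V²/(2g) = 0.01840·(1940/0.365)·3.259²/(2·9.81) = 52.94 m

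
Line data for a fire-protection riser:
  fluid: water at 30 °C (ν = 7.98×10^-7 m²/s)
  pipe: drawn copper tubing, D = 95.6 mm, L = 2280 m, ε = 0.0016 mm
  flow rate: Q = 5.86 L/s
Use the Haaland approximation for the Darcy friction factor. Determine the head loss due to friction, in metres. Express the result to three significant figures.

V = 4Q/(πD²) = 4·0.00586/(π·0.0956²) = 0.8164 m/s
Re = VD/ν = 0.8164·0.0956/7.98×10^-7 = 9.78×10^4 → turbulent
ε/D = 0.0016/95.6 = 1.67×10^-5
Haaland: f = 0.01797
h_f = f(L/D)V²/(2g) = 0.01797·(2280/0.0956)·0.8164²/(2·9.81) = 14.56 m

h_f ≈ 14.6 m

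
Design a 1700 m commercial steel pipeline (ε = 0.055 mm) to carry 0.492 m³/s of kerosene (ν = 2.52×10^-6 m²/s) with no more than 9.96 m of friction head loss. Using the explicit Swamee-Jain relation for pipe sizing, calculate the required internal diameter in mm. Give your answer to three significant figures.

D ≈ 555 mm

Swamee-Jain (Type III): D = 0.66·[ε^1.25·(LQ²/(gh_f))^4.75 + ν·Q^9.4·(L/(gh_f))^5.2]^0.04
LQ²/(gh_f) = 4.212; L/(gh_f) = 17.40
Term 1 = ε^1.25·(…)^4.75 = 0.00438; Term 2 = ν·Q^9.4·(…)^5.2 = 0.00905
D = 0.66·(0.00438 + 0.00905)^0.04 = 0.5555 m = 555 mm
Check: V = 2.03 m/s, Re = 4.48×10^5, f = 0.01465, h_f = 9.42 m ≈ 9.96 m ✓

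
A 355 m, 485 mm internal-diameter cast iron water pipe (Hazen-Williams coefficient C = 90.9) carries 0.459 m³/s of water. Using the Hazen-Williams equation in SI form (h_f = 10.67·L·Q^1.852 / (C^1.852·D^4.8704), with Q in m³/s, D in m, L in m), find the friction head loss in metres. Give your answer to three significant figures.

h_f ≈ 7.17 m

h_f = 10.67·355·0.459^1.852 / (90.9^1.852·0.485^4.8704) = 7.168 m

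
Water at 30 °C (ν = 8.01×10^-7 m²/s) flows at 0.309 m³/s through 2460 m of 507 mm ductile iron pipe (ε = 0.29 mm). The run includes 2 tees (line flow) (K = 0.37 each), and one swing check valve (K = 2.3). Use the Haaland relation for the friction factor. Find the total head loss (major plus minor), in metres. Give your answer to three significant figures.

V = 4Q/(πD²) = 1.531 m/s; V²/2g = 0.1194 m
Re = 9.69×10^5, ε/D = 5.72×10^-4 → f = 0.01766 (Haaland)
Major: h_f = f(L/D)·V²/2g = 0.01766·4852·0.1194 = 10.23 m
Minor: ΣK = 3.04; h_m = ΣK·V²/2g = 0.3630 m
Total H_L = 10.23 + 0.3630 = 10.59 m

H_L ≈ 10.6 m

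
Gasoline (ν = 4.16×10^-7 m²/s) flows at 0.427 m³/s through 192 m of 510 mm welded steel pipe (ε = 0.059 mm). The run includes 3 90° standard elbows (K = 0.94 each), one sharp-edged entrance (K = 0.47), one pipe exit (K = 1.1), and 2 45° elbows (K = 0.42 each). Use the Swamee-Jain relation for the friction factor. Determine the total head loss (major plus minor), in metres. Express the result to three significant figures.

H_L ≈ 2.25 m

V = 4Q/(πD²) = 2.090 m/s; V²/2g = 0.2227 m
Re = 2.56×10^6, ε/D = 1.16×10^-4 → f = 0.01299 (Swamee-Jain)
Major: h_f = f(L/D)·V²/2g = 0.01299·376.5·0.2227 = 1.089 m
Minor: ΣK = 5.23; h_m = ΣK·V²/2g = 1.165 m
Total H_L = 1.089 + 1.165 = 2.254 m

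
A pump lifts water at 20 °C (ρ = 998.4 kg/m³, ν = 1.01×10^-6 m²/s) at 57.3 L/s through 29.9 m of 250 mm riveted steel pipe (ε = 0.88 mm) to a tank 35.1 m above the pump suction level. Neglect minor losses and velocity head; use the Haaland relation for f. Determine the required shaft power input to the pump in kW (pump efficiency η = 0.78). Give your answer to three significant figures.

P_shaft ≈ 25.4 kW

V = 4Q/(πD²) = 1.167 m/s; Re = 2.89×10^5; ε/D = 0.00352; f = 0.02781
h_f = f(L/D)V²/2g = 0.2310 m
Total head H = z + h_f = 35.1 + 0.2310 = 35.33 m
P_hyd = ρgQH = 998.4·9.81·0.0573·35.33 = 19.83 kW
P_shaft = P_hyd/η = 19.83/0.78 = 25.42 kW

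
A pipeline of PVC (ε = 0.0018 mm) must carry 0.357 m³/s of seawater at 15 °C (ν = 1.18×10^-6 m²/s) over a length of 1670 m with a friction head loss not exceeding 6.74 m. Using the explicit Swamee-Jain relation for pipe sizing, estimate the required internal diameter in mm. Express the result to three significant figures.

Swamee-Jain (Type III): D = 0.66·[ε^1.25·(LQ²/(gh_f))^4.75 + ν·Q^9.4·(L/(gh_f))^5.2]^0.04
LQ²/(gh_f) = 3.219; L/(gh_f) = 25.26
Term 1 = ε^1.25·(…)^4.75 = 1.70×10^-5; Term 2 = ν·Q^9.4·(…)^5.2 = 0.00144
D = 0.66·(1.70×10^-5 + 0.00144)^0.04 = 0.5083 m = 508 mm
Check: V = 1.76 m/s, Re = 7.58×10^5, f = 0.01224, h_f = 6.35 m ≈ 6.74 m ✓

D ≈ 508 mm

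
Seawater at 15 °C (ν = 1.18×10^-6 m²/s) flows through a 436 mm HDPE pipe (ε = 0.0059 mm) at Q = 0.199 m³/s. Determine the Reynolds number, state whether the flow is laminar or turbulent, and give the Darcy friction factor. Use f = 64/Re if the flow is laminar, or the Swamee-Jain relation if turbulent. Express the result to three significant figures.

Re ≈ 4.92×10^5; turbulent; f ≈ 0.0133

V = 4Q/(πD²) = 1.333 m/s
Re = VD/ν = 1.333·0.436/1.18×10^-6 = 4.92×10^5
Re > 4000 → turbulent; ε/D = 1.35×10^-5
Swamee-Jain: f = 0.01334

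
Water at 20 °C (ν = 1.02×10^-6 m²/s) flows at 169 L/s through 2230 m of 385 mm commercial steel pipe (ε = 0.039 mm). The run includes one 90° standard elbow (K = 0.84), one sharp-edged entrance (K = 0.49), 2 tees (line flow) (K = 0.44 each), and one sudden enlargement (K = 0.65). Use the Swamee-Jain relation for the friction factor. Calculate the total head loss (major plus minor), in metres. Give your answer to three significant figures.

V = 4Q/(πD²) = 1.452 m/s; V²/2g = 0.1074 m
Re = 5.48×10^5, ε/D = 1.01×10^-4 → f = 0.01433 (Swamee-Jain)
Major: h_f = f(L/D)·V²/2g = 0.01433·5792·0.1074 = 8.918 m
Minor: ΣK = 2.86; h_m = ΣK·V²/2g = 0.3072 m
Total H_L = 8.918 + 0.3072 = 9.225 m

H_L ≈ 9.23 m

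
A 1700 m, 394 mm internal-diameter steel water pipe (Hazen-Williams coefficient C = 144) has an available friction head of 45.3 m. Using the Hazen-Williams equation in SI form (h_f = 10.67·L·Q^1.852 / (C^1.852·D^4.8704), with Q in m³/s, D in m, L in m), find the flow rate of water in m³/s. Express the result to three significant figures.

Rearranging: Q = [h_f·C^1.852·D^4.8704 / (10.67·L)]^(1/1.852)
Q = [45.3·144^1.852·0.394^4.8704 / (10.67·1700)]^0.540 = 0.4890 m³/s

Q ≈ 0.489 m³/s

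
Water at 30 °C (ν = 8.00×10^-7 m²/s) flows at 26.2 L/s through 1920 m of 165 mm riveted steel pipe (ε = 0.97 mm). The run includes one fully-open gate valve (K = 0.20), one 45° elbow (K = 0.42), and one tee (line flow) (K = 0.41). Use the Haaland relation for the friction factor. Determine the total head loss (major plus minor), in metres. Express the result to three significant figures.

V = 4Q/(πD²) = 1.225 m/s; V²/2g = 0.07652 m
Re = 2.53×10^5, ε/D = 0.00588 → f = 0.03229 (Haaland)
Major: h_f = f(L/D)·V²/2g = 0.03229·11636·0.07652 = 28.75 m
Minor: ΣK = 1.03; h_m = ΣK·V²/2g = 0.07882 m
Total H_L = 28.75 + 0.07882 = 28.83 m

H_L ≈ 28.8 m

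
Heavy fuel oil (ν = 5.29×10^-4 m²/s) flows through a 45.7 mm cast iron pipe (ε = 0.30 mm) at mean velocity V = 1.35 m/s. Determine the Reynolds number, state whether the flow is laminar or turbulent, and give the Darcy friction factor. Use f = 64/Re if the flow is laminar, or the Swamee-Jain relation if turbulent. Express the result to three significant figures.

Re = VD/ν = 1.350·0.0457/5.29×10^-4 = 117
Re < 2300 → laminar → f = 64/Re = 0.5488

Re ≈ 117; laminar; f = 64/Re ≈ 0.549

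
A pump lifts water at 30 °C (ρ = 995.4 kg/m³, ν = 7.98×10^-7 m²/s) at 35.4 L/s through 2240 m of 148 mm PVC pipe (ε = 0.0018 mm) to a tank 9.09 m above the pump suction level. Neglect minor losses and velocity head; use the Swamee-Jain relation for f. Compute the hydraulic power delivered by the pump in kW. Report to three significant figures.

V = 4Q/(πD²) = 2.058 m/s; Re = 3.82×10^5; ε/D = 1.22×10^-5; f = 0.01391
h_f = f(L/D)V²/2g = 45.44 m
Total head H = z + h_f = 9.09 + 45.44 = 54.53 m
P_hyd = ρgQH = 995.4·9.81·0.0354·54.53 = 18.85 kW

P_hyd ≈ 18.9 kW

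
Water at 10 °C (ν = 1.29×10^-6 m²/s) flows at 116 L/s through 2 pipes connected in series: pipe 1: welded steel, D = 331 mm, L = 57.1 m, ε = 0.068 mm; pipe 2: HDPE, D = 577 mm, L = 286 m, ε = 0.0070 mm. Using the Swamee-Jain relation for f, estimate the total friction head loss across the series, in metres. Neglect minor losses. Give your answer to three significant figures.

Pipe 1: V = 1.348 m/s, Re = 3.46×10^5, ε/D = 2.05×10^-4, f = 0.01611, h_1 = f(L/D)V²/2g = 0.2574 m
Pipe 2: V = 0.4436 m/s, Re = 1.98×10^5, ε/D = 1.21×10^-5, f = 0.01567, h_2 = f(L/D)V²/2g = 0.07790 m
Series → Q common, losses add: H = Σh = 0.3353 m

H ≈ 0.335 m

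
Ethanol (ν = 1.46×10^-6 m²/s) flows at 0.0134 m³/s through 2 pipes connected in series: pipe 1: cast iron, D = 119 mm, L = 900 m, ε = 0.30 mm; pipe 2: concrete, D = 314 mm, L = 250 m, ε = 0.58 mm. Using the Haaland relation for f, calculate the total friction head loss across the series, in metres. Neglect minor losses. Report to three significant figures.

Pipe 1: V = 1.205 m/s, Re = 9.82×10^4, ε/D = 0.00252, f = 0.02631, h_1 = f(L/D)V²/2g = 14.72 m
Pipe 2: V = 0.1730 m/s, Re = 3.72×10^4, ε/D = 0.00185, f = 0.02676, h_2 = f(L/D)V²/2g = 0.03252 m
Series → Q common, losses add: H = Σh = 14.75 m

H ≈ 14.8 m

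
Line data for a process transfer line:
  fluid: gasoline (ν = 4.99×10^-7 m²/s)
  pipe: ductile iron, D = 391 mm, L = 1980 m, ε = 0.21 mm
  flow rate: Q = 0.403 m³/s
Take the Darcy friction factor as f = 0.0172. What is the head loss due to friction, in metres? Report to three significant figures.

h_f ≈ 50.0 m

V = 4Q/(πD²) = 4·0.403/(π·0.391²) = 3.356 m/s
h_f = f(L/D)V²/(2g) = 0.01720·(1980/0.391)·3.356²/(2·9.81) = 50.01 m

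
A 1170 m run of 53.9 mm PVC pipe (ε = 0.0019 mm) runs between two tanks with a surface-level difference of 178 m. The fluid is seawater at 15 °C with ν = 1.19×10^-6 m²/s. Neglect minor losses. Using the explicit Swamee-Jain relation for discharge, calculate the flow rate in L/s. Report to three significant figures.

Swamee-Jain (Type II): Q = -0.965·√(gD⁵h_f/L)·ln[ε/(3.7D) + √(3.17ν²L/(gD³h_f))]
√(gD⁵h_f/L) = √(9.81·0.0539⁵·178/1170) = 8.240×10^-4
ε/(3.7D) = 9.53×10^-6; √(3.17ν²L/(gD³h_f)) = 1.39×10^-4
Q = -0.965·8.240×10^-4·ln(1.481×10^-4) = 0.007011 m³/s
Check: V = 3.07 m/s, Re = 1.39×10^5, f = 0.01695, h_f = 177 m ≈ 178 m ✓

Q ≈ 7.01 L/s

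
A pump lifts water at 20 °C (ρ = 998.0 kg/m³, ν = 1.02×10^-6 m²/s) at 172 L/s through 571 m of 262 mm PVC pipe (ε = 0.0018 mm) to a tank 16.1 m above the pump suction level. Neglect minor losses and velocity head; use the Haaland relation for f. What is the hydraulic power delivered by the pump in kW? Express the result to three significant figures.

V = 4Q/(πD²) = 3.190 m/s; Re = 8.19×10^5; ε/D = 6.87×10^-6; f = 0.01209
h_f = f(L/D)V²/2g = 13.67 m
Total head H = z + h_f = 16.1 + 13.67 = 29.77 m
P_hyd = ρgQH = 998.0·9.81·0.172·29.77 = 50.13 kW

P_hyd ≈ 50.1 kW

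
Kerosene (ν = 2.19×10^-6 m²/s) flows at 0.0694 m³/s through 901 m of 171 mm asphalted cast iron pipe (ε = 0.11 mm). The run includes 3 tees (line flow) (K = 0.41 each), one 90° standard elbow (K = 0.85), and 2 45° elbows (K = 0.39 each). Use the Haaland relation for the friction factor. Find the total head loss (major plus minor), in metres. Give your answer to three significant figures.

H_L ≈ 48.3 m

V = 4Q/(πD²) = 3.022 m/s; V²/2g = 0.4654 m
Re = 2.36×10^5, ε/D = 6.43×10^-4 → f = 0.01913 (Haaland)
Major: h_f = f(L/D)·V²/2g = 0.01913·5269·0.4654 = 46.92 m
Minor: ΣK = 2.86; h_m = ΣK·V²/2g = 1.331 m
Total H_L = 46.92 + 1.331 = 48.26 m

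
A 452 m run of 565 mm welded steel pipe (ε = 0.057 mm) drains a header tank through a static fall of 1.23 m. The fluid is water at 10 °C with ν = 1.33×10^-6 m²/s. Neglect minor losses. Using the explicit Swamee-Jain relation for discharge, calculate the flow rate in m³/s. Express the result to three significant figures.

Swamee-Jain (Type II): Q = -0.965·√(gD⁵h_f/L)·ln[ε/(3.7D) + √(3.17ν²L/(gD³h_f))]
√(gD⁵h_f/L) = √(9.81·0.565⁵·1.23/452) = 0.03920
ε/(3.7D) = 2.73×10^-5; √(3.17ν²L/(gD³h_f)) = 3.41×10^-5
Q = -0.965·0.03920·ln(6.139×10^-5) = 0.3669 m³/s
Check: V = 1.46 m/s, Re = 6.22×10^5, f = 0.01414, h_f = 1.23 m ≈ 1.23 m ✓

Q ≈ 0.367 m³/s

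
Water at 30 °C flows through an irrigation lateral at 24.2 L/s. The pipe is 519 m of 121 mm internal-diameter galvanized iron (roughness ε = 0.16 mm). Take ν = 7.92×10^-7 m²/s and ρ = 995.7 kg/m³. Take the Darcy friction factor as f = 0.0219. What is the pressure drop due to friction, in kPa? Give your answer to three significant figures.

V = 4Q/(πD²) = 4·0.0242/(π·0.121²) = 2.105 m/s
h_f = f(L/D)V²/(2g) = 0.02190·(519/0.121)·2.105²/(2·9.81) = 21.20 m
Δp = ρg·h_f = 995.7·9.81·21.20 = 207.1 kPa

Δp ≈ 207 kPa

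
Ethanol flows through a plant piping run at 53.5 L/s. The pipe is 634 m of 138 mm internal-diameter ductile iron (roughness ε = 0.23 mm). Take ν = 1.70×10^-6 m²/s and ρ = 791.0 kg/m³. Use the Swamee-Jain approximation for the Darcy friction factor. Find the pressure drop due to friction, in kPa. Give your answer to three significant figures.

Δp ≈ 539 kPa

V = 4Q/(πD²) = 4·0.0535/(π·0.138²) = 3.577 m/s
Re = VD/ν = 3.577·0.138/1.70×10^-6 = 2.90×10^5 → turbulent
ε/D = 0.23/138 = 0.00167
Swamee-Jain: f = 0.02318
h_f = f(L/D)V²/(2g) = 0.02318·(634/0.138)·3.577²/(2·9.81) = 69.45 m
Δp = ρg·h_f = 791.0·9.81·69.45 = 538.9 kPa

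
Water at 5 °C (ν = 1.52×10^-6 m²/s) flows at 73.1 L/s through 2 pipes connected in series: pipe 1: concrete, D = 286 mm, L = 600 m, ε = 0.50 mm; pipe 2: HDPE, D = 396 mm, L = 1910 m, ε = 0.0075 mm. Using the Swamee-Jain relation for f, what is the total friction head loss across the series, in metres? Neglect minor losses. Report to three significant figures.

H ≈ 4.71 m

Pipe 1: V = 1.138 m/s, Re = 2.14×10^5, ε/D = 0.00175, f = 0.02369, h_1 = f(L/D)V²/2g = 3.279 m
Pipe 2: V = 0.5935 m/s, Re = 1.55×10^5, ε/D = 1.89×10^-5, f = 0.01649, h_2 = f(L/D)V²/2g = 1.428 m
Series → Q common, losses add: H = Σh = 4.707 m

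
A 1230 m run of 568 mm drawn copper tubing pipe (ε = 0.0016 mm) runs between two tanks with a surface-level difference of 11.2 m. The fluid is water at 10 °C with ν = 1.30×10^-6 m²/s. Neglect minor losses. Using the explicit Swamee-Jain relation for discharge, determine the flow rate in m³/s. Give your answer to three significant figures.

Q ≈ 0.763 m³/s

Swamee-Jain (Type II): Q = -0.965·√(gD⁵h_f/L)·ln[ε/(3.7D) + √(3.17ν²L/(gD³h_f))]
√(gD⁵h_f/L) = √(9.81·0.568⁵·11.2/1230) = 0.07267
ε/(3.7D) = 7.61×10^-7; √(3.17ν²L/(gD³h_f)) = 1.81×10^-5
Q = -0.965·0.07267·ln(1.885×10^-5) = 0.7629 m³/s
Check: V = 3.01 m/s, Re = 1.32×10^6, f = 0.01117, h_f = 11.2 m ≈ 11.2 m ✓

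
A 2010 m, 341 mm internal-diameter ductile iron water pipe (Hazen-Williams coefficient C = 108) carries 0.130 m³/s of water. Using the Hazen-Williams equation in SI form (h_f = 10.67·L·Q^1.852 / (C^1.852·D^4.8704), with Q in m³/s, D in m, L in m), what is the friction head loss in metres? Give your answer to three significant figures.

h_f = 10.67·2010·0.130^1.852 / (108^1.852·0.341^4.8704) = 15.85 m

h_f ≈ 15.9 m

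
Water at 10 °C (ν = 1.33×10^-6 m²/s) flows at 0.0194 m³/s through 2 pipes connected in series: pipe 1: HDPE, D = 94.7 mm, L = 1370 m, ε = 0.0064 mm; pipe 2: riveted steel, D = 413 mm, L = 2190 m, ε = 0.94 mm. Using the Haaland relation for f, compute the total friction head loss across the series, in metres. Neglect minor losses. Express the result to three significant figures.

Pipe 1: V = 2.754 m/s, Re = 1.96×10^5, ε/D = 6.76×10^-5, f = 0.01601, h_1 = f(L/D)V²/2g = 89.56 m
Pipe 2: V = 0.1448 m/s, Re = 4.50×10^4, ε/D = 0.00228, f = 0.02717, h_2 = f(L/D)V²/2g = 0.1540 m
Series → Q common, losses add: H = Σh = 89.71 m

H ≈ 89.7 m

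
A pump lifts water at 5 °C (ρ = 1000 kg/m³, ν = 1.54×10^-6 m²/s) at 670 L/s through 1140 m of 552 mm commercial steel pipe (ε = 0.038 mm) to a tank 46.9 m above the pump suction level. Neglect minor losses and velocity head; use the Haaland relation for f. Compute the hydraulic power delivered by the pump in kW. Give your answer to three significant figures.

V = 4Q/(πD²) = 2.800 m/s; Re = 1.00×10^6; ε/D = 6.88×10^-5; f = 0.01284
h_f = f(L/D)V²/2g = 10.59 m
Total head H = z + h_f = 46.9 + 10.59 = 57.49 m
P_hyd = ρgQH = 1000·9.81·0.670·57.49 = 377.9 kW

P_hyd ≈ 378 kW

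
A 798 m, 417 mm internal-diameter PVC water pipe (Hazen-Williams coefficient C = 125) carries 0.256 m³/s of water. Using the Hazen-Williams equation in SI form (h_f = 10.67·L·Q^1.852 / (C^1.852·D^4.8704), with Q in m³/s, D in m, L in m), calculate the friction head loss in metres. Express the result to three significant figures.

h_f ≈ 6.32 m

h_f = 10.67·798·0.256^1.852 / (125^1.852·0.417^4.8704) = 6.322 m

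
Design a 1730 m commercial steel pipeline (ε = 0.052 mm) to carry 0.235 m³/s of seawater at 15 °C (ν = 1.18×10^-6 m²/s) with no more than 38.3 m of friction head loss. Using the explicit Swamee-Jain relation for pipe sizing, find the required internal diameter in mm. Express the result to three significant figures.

Swamee-Jain (Type III): D = 0.66·[ε^1.25·(LQ²/(gh_f))^4.75 + ν·Q^9.4·(L/(gh_f))^5.2]^0.04
LQ²/(gh_f) = 0.2543; L/(gh_f) = 4.604
Term 1 = ε^1.25·(…)^4.75 = 6.61×10^-9; Term 2 = ν·Q^9.4·(…)^5.2 = 4.06×10^-9
D = 0.66·(6.61×10^-9 + 4.06×10^-9)^0.04 = 0.3167 m = 317 mm
Check: V = 2.98 m/s, Re = 8.01×10^5, f = 0.01458, h_f = 36.1 m ≈ 38.3 m ✓

D ≈ 317 mm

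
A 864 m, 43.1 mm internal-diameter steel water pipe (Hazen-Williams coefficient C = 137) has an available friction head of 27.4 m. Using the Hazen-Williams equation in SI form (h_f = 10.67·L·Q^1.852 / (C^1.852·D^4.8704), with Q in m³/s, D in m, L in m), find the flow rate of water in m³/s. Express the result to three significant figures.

Rearranging: Q = [h_f·C^1.852·D^4.8704 / (10.67·L)]^(1/1.852)
Q = [27.4·137^1.852·0.0431^4.8704 / (10.67·864)]^0.540 = 0.001518 m³/s

Q ≈ 0.00152 m³/s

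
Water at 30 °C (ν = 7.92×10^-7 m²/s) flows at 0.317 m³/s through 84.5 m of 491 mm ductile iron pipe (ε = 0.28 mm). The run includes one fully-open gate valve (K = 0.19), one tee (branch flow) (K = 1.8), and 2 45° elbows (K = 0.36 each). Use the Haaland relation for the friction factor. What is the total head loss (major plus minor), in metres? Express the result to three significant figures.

V = 4Q/(πD²) = 1.674 m/s; V²/2g = 0.1429 m
Re = 1.04×10^6, ε/D = 5.70×10^-4 → f = 0.01762 (Haaland)
Major: h_f = f(L/D)·V²/2g = 0.01762·172.1·0.1429 = 0.4333 m
Minor: ΣK = 2.71; h_m = ΣK·V²/2g = 0.3872 m
Total H_L = 0.4333 + 0.3872 = 0.8204 m

H_L ≈ 0.820 m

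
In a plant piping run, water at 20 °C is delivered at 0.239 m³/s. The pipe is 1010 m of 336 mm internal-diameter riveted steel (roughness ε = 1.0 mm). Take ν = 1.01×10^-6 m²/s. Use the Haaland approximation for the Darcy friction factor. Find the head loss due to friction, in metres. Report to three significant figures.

h_f ≈ 29.3 m

V = 4Q/(πD²) = 4·0.239/(π·0.336²) = 2.695 m/s
Re = VD/ν = 2.695·0.336/1.01×10^-6 = 8.97×10^5 → turbulent
ε/D = 1.0/336 = 0.00298
Haaland: f = 0.02630
h_f = f(L/D)V²/(2g) = 0.02630·(1010/0.336)·2.695²/(2·9.81) = 29.27 m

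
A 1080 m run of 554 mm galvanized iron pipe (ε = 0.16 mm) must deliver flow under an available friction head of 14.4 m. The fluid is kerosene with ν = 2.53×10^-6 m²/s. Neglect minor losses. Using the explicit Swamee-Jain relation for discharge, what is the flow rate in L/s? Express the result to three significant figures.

Swamee-Jain (Type II): Q = -0.965·√(gD⁵h_f/L)·ln[ε/(3.7D) + √(3.17ν²L/(gD³h_f))]
√(gD⁵h_f/L) = √(9.81·0.554⁵·14.4/1080) = 0.08262
ε/(3.7D) = 7.81×10^-5; √(3.17ν²L/(gD³h_f)) = 3.02×10^-5
Q = -0.965·0.08262·ln(1.083×10^-4) = 0.7280 m³/s
Check: V = 3.02 m/s, Re = 6.61×10^5, f = 0.01599, h_f = 14.5 m ≈ 14.4 m ✓

Q ≈ 728 L/s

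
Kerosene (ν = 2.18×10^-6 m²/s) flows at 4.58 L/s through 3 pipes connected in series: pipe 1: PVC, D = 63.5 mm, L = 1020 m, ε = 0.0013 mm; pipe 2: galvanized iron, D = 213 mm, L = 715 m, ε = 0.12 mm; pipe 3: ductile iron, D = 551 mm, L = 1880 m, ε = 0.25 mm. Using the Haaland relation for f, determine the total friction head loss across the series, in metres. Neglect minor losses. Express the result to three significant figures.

H ≈ 37.0 m

Pipe 1: V = 1.446 m/s, Re = 4.21×10^4, ε/D = 2.05×10^-5, f = 0.02158, h_1 = f(L/D)V²/2g = 36.95 m
Pipe 2: V = 0.1285 m/s, Re = 1.26×10^4, ε/D = 5.63×10^-4, f = 0.02983, h_2 = f(L/D)V²/2g = 0.08432 m
Pipe 3: V = 0.01921 m/s, Re = 4850, ε/D = 4.54×10^-4, f = 0.03844, h_3 = f(L/D)V²/2g = 0.002466 m
Series → Q common, losses add: H = Σh = 37.04 m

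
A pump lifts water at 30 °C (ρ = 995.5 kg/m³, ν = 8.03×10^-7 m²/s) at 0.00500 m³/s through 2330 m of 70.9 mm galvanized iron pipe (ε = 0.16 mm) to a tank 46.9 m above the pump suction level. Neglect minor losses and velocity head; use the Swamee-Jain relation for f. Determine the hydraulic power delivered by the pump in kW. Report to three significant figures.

V = 4Q/(πD²) = 1.266 m/s; Re = 1.12×10^5; ε/D = 0.00226; f = 0.02583
h_f = f(L/D)V²/2g = 69.38 m
Total head H = z + h_f = 46.9 + 69.38 = 116.3 m
P_hyd = ρgQH = 995.5·9.81·0.00500·116.3 = 5.678 kW

P_hyd ≈ 5.68 kW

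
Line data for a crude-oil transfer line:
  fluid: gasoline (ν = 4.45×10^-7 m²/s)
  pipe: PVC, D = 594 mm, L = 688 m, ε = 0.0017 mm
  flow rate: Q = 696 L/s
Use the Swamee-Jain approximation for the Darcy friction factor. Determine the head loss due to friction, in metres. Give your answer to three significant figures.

h_f ≈ 3.62 m

V = 4Q/(πD²) = 4·0.696/(π·0.594²) = 2.512 m/s
Re = VD/ν = 2.512·0.594/4.45×10^-7 = 3.35×10^6 → turbulent
ε/D = 0.0017/594 = 2.86×10^-6
Swamee-Jain: f = 0.009717
h_f = f(L/D)V²/(2g) = 0.009717·(688/0.594)·2.512²/(2·9.81) = 3.618 m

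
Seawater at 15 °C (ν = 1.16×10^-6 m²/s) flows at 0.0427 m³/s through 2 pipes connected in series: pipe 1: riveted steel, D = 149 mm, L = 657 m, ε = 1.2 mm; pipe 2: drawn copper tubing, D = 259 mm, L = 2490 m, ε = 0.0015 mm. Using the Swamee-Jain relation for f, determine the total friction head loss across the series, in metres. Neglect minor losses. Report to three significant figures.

Pipe 1: V = 2.449 m/s, Re = 3.15×10^5, ε/D = 0.00805, f = 0.03561, h_1 = f(L/D)V²/2g = 48.00 m
Pipe 2: V = 0.8105 m/s, Re = 1.81×10^5, ε/D = 5.79×10^-6, f = 0.01589, h_2 = f(L/D)V²/2g = 5.114 m
Series → Q common, losses add: H = Σh = 53.11 m

H ≈ 53.1 m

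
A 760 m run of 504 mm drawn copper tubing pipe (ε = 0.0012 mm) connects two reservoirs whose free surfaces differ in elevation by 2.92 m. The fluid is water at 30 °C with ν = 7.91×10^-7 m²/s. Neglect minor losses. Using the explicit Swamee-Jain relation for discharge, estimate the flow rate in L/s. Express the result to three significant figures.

Q ≈ 364 L/s

Swamee-Jain (Type II): Q = -0.965·√(gD⁵h_f/L)·ln[ε/(3.7D) + √(3.17ν²L/(gD³h_f))]
√(gD⁵h_f/L) = √(9.81·0.504⁵·2.92/760) = 0.03501
ε/(3.7D) = 6.44×10^-7; √(3.17ν²L/(gD³h_f)) = 2.03×10^-5
Q = -0.965·0.03501·ln(2.092×10^-5) = 0.3640 m³/s
Check: V = 1.82 m/s, Re = 1.16×10^6, f = 0.01138, h_f = 2.91 m ≈ 2.92 m ✓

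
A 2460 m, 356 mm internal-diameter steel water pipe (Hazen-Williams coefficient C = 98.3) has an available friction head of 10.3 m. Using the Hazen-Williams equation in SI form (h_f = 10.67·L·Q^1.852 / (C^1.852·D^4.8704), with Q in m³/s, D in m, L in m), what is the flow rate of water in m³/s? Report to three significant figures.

Rearranging: Q = [h_f·C^1.852·D^4.8704 / (10.67·L)]^(1/1.852)
Q = [10.3·98.3^1.852·0.356^4.8704 / (10.67·2460)]^0.540 = 0.09413 m³/s

Q ≈ 0.0941 m³/s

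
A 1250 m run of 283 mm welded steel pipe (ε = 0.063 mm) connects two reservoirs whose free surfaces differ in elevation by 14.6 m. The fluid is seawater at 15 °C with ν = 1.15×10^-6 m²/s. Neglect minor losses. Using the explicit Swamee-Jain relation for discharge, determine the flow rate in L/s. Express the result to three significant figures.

Swamee-Jain (Type II): Q = -0.965·√(gD⁵h_f/L)·ln[ε/(3.7D) + √(3.17ν²L/(gD³h_f))]
√(gD⁵h_f/L) = √(9.81·0.283⁵·14.6/1250) = 0.01442
ε/(3.7D) = 6.02×10^-5; √(3.17ν²L/(gD³h_f)) = 4.02×10^-5
Q = -0.965·0.01442·ln(1.003×10^-4) = 0.1281 m³/s
Check: V = 2.04 m/s, Re = 5.01×10^5, f = 0.01572, h_f = 14.7 m ≈ 14.6 m ✓

Q ≈ 128 L/s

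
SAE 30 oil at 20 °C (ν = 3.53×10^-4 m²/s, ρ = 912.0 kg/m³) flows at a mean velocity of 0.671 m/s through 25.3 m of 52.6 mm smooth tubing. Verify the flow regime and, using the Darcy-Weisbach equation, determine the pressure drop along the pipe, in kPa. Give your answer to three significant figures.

Re = VD/ν = 0.671·0.05260/3.53×10^-4 = 100.0 → laminar (Re < 2300)
f = 64/Re = 0.6401
h_f = f(L/D)V²/(2g) = 0.6401·(25.3/0.05260)·0.671²/(2·9.81) = 7.065 m
Δp = ρg·h_f = 912.0·9.81·7.065 = 63.21 kPa

Δp ≈ 63.2 kPa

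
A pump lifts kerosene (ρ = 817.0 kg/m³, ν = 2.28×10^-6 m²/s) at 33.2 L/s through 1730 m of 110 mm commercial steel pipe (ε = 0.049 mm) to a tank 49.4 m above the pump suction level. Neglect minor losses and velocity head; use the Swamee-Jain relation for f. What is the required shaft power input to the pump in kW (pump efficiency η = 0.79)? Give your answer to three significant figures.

V = 4Q/(πD²) = 3.494 m/s; Re = 1.69×10^5; ε/D = 4.45×10^-4; f = 0.01896
h_f = f(L/D)V²/2g = 185.5 m
Total head H = z + h_f = 49.4 + 185.5 = 234.9 m
P_hyd = ρgQH = 817.0·9.81·0.0332·234.9 = 62.51 kW
P_shaft = P_hyd/η = 62.51/0.79 = 79.12 kW

P_shaft ≈ 79.1 kW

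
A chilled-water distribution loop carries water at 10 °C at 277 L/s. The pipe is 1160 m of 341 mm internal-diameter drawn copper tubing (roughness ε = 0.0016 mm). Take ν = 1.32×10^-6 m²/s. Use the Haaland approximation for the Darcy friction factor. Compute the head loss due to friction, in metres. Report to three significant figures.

h_f ≈ 19.4 m

V = 4Q/(πD²) = 4·0.277/(π·0.341²) = 3.033 m/s
Re = VD/ν = 3.033·0.341/1.32×10^-6 = 7.84×10^5 → turbulent
ε/D = 0.0016/341 = 4.69×10^-6
Haaland: f = 0.01214
h_f = f(L/D)V²/(2g) = 0.01214·(1160/0.341)·3.033²/(2·9.81) = 19.37 m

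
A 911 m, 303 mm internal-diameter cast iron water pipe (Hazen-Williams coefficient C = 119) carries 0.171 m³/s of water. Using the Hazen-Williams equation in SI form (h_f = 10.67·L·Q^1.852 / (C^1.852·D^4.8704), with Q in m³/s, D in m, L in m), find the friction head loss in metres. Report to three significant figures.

h_f = 10.67·911·0.171^1.852 / (119^1.852·0.303^4.8704) = 17.74 m

h_f ≈ 17.7 m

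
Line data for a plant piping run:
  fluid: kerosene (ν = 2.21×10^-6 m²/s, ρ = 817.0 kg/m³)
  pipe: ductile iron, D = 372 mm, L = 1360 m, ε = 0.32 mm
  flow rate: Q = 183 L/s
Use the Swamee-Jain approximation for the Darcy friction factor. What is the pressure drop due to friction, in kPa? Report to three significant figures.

V = 4Q/(πD²) = 4·0.183/(π·0.372²) = 1.684 m/s
Re = VD/ν = 1.684·0.372/2.21×10^-6 = 2.83×10^5 → turbulent
ε/D = 0.32/372 = 8.60×10^-4
Swamee-Jain: f = 0.02020
h_f = f(L/D)V²/(2g) = 0.02020·(1360/0.372)·1.684²/(2·9.81) = 10.67 m
Δp = ρg·h_f = 817.0·9.81·10.67 = 85.54 kPa

Δp ≈ 85.5 kPa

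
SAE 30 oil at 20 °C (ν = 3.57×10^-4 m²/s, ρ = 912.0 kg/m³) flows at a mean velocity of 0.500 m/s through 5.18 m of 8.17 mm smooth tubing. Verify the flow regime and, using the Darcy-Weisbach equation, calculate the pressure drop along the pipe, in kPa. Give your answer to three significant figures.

Re = VD/ν = 0.500·0.008170/3.57×10^-4 = 11.4 → laminar (Re < 2300)
f = 64/Re = 5.593
h_f = f(L/D)V²/(2g) = 5.593·(5.18/0.008170)·0.500²/(2·9.81) = 45.19 m
Δp = ρg·h_f = 912.0·9.81·45.19 = 404.3 kPa

Δp ≈ 404 kPa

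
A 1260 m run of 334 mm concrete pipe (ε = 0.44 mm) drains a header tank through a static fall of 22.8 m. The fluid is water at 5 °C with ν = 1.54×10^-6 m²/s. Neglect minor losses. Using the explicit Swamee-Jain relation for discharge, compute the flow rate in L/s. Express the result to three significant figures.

Q ≈ 206 L/s

Swamee-Jain (Type II): Q = -0.965·√(gD⁵h_f/L)·ln[ε/(3.7D) + √(3.17ν²L/(gD³h_f))]
√(gD⁵h_f/L) = √(9.81·0.334⁵·22.8/1260) = 0.02716
ε/(3.7D) = 3.56×10^-4; √(3.17ν²L/(gD³h_f)) = 3.37×10^-5
Q = -0.965·0.02716·ln(3.898×10^-4) = 0.2058 m³/s
Check: V = 2.35 m/s, Re = 5.09×10^5, f = 0.02162, h_f = 22.9 m ≈ 22.8 m ✓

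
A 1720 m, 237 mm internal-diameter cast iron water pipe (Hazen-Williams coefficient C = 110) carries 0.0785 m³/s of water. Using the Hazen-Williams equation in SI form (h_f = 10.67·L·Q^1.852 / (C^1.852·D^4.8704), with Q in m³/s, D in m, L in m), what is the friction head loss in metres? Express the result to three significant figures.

h_f = 10.67·1720·0.0785^1.852 / (110^1.852·0.237^4.8704) = 30.31 m

h_f ≈ 30.3 m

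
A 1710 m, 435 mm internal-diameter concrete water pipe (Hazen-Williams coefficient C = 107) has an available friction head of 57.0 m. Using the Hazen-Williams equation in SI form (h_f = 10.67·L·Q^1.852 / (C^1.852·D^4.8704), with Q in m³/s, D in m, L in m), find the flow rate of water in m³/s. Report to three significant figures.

Q ≈ 0.532 m³/s

Rearranging: Q = [h_f·C^1.852·D^4.8704 / (10.67·L)]^(1/1.852)
Q = [57.0·107^1.852·0.435^4.8704 / (10.67·1710)]^0.540 = 0.5320 m³/s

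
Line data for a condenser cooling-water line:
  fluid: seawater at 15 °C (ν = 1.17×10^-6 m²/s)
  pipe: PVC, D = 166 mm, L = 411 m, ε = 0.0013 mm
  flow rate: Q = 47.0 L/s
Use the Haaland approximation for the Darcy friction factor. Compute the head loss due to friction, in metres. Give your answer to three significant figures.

V = 4Q/(πD²) = 4·0.0470/(π·0.166²) = 2.172 m/s
Re = VD/ν = 2.172·0.166/1.17×10^-6 = 3.08×10^5 → turbulent
ε/D = 0.0013/166 = 7.83×10^-6
Haaland: f = 0.01433
h_f = f(L/D)V²/(2g) = 0.01433·(411/0.166)·2.172²/(2·9.81) = 8.531 m

h_f ≈ 8.53 m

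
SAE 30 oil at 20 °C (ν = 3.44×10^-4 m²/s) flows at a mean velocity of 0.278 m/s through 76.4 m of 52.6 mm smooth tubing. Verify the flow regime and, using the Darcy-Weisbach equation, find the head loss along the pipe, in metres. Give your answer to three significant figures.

h_f ≈ 8.61 m

Re = VD/ν = 0.278·0.05260/3.44×10^-4 = 42.5 → laminar (Re < 2300)
f = 64/Re = 1.506
h_f = f(L/D)V²/(2g) = 1.506·(76.4/0.05260)·0.278²/(2·9.81) = 8.614 m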